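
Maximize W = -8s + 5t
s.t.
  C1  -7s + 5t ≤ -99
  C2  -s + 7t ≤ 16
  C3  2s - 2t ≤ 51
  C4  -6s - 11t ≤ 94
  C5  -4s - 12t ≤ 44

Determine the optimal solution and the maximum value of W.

Vertices and W = -8s + 5t:
  (773/44, 211/44) → W = -5129/44
  (121/13, -88/13) → W = -1408/13
  (389/12, 83/12) → W = -899/4
  (131/8, -73/8) → W = -1413/8

s = 121/13, t = -88/13, maximum W = -1408/13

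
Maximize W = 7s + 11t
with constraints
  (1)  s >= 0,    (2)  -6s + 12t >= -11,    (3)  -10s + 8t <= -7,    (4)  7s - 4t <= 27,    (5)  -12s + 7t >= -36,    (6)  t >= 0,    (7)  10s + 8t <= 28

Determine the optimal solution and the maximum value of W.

Corner points and W = 7s + 11t:
  (11/6, 0) → W = 77/6
  (53/21, 29/84) → W = 601/28
  (7/10, 0) → W = 49/10
  (7/4, 21/16) → W = 427/16

The optimum lies where -10s + 8t = -7 and 10s + 8t = 28.
Solving simultaneously gives s = 7/4, t = 21/16.

s = 7/4, t = 21/16, maximum W = 427/16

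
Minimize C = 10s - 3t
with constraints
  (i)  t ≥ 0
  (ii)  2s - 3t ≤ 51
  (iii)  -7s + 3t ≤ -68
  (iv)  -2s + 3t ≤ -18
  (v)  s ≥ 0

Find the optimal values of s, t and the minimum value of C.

s = 68/7, t = 0, minimum C = 680/7

The feasible region is unbounded (it extends along (3, 2)), but C strictly increases along every unbounded feasible direction, so there is no improving ray and the minimum is attained at a vertex.

The optimum lies where t = 0 and -7s + 3t = -68.
Solving simultaneously gives s = 68/7, t = 0.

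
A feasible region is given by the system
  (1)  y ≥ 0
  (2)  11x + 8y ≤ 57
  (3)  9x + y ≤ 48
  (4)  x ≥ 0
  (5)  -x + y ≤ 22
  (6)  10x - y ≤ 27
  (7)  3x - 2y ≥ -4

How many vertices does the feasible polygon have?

5

Of the 21 pairwise boundary intersections, those satisfying every inequality are:
  (0, 0)
  (27/10, 0)
  (3, 3)
  (41/23, 215/46)
  (0, 2)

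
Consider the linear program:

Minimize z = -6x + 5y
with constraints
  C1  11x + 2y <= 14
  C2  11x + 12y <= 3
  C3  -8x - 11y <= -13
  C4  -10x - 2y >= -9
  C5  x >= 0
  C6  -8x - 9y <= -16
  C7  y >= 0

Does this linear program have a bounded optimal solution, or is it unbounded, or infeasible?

infeasible

The boundaries 11x + 12y = 3 and -8x - 9y = -16 meet at (-55, 152/3), but that point violates x ≥ 0. Every candidate vertex is excluded by some other constraint, so the feasible region is empty.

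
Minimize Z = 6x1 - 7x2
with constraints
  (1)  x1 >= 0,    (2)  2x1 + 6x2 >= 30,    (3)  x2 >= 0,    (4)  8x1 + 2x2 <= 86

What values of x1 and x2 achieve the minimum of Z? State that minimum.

x1 = 0, x2 = 43, minimum Z = -301

Feasible corners and Z = 6x1 - 7x2:
  (0, 5) → Z = -35
  (0, 43) → Z = -301
  (114/11, 17/11) → Z = 565/11

The binding constraints are x1 = 0 and 8x1 + 2x2 = 86.
Solving simultaneously gives x1 = 0, x2 = 43.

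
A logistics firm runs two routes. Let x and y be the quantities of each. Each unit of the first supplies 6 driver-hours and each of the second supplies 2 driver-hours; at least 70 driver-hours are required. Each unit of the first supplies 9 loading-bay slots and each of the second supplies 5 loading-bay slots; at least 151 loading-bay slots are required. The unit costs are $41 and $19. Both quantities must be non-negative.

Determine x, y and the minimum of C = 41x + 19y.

Feasible corners and C = 41x + 19y:
  (0, 35) → C = 665
  (151/9, 0) → C = 6191/9
  (4, 23) → C = 601
The feasible region is unbounded (it extends along (0, 1), (1, 0)), but C strictly increases along every unbounded feasible direction, so there is no improving ray and the minimum is attained at a vertex.

x = 4, y = 23, minimum C = 601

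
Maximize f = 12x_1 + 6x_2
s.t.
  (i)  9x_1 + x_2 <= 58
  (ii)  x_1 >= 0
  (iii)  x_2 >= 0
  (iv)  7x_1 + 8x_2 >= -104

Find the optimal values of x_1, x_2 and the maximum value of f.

Corner points and f = 12x_1 + 6x_2:
  (0, 58) → f = 348
  (58/9, 0) → f = 232/3
  (0, 0) → f = 0

The optimum lies where 9x_1 + x_2 = 58 and x_1 = 0.
Solving simultaneously gives x_1 = 0, x_2 = 58.

x_1 = 0, x_2 = 58, maximum f = 348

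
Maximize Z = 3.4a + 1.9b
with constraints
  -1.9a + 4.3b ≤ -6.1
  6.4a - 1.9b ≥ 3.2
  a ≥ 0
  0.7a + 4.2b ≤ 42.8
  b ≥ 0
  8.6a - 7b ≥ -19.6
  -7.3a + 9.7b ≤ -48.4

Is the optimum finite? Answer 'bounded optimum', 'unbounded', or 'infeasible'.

Extreme points and Z = 3.4a + 1.9b:
  (20966/1099, 7705/1099) → Z = 859239/10990
  (1655/144, 527/144) → Z = 66283/1440
  (428/7, 0) → Z = 7276/35
  (484/73, 0) → Z = 8228/365
The feasible region has finitely many vertices and no improving ray; the maximum is 7276/35 at (428/7, 0).

bounded optimum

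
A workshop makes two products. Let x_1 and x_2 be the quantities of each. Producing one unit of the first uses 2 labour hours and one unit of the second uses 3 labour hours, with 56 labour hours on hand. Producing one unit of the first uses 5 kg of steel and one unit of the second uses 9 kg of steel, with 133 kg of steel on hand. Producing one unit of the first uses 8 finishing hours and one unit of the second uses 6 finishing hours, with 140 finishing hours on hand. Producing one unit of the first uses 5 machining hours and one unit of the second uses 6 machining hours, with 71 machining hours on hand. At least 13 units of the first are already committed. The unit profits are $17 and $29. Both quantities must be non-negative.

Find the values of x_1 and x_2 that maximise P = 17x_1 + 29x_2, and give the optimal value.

x_1 = 13, x_2 = 1, maximum P = 250

At the optimal vertex, 5x_1 + 6x_2 = 71 and x_1 = 13.
Solving simultaneously gives x_1 = 13, x_2 = 1.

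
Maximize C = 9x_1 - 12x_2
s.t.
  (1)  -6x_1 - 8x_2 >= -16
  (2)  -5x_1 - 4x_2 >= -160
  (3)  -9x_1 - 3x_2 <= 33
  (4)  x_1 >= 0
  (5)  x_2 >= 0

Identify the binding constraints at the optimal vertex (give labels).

Vertices and C = 9x_1 - 12x_2:
  (0, 2) → C = -24
  (8/3, 0) → C = 24
  (0, 0) → C = 0

The maximum is at (8/3, 0). Substituting into each constraint, equality holds for (1) and (5); the remaining constraints have slack.

(1) and (5)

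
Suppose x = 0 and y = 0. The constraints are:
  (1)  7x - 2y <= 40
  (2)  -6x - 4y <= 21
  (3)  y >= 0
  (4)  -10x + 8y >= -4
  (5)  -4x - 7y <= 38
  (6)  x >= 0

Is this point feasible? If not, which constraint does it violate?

feasible

(1): 0 ≤ 40 ✓
(2): 0 ≤ 21 ✓
(3): 0 ≥ 0 ✓
(4): 0 ≥ -4 ✓
(5): 0 ≤ 38 ✓
(6): 0 ≥ 0 ✓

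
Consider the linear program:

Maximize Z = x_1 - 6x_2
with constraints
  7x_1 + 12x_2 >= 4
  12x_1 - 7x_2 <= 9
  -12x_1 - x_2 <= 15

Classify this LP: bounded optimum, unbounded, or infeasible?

bounded optimum

Vertices and Z = x_1 - 6x_2:
  (136/193, -15/193) → Z = 226/193
  (-184/137, 153/137) → Z = -1102/137
The feasible region has finitely many vertices and no improving ray; the maximum is 226/193 at (136/193, -15/193).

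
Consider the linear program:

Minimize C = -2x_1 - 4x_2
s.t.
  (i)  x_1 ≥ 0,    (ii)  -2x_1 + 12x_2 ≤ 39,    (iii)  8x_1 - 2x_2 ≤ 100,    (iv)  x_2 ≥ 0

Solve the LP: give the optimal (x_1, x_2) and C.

Feasible corners and C = -2x_1 - 4x_2:
  (0, 13/4) → C = -13
  (0, 0) → C = 0
  (639/46, 128/23) → C = -1151/23
  (25/2, 0) → C = -25

x_1 = 639/46, x_2 = 128/23, minimum C = -1151/23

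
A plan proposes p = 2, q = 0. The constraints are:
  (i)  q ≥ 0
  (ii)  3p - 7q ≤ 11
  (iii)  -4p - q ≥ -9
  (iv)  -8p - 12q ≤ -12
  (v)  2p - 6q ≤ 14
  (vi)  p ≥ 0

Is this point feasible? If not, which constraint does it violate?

feasible

(i): 0 ≥ 0 ✓
(ii): 6 ≤ 11 ✓
(iii): -8 ≥ -9 ✓
(iv): -16 ≤ -12 ✓
(v): 4 ≤ 14 ✓
(vi): 2 ≥ 0 ✓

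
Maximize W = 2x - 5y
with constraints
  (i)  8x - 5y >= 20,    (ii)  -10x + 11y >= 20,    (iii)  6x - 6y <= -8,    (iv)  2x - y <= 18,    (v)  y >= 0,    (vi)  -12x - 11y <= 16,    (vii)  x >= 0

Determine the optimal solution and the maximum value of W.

x = 80/9, y = 92/9, maximum W = -100/3

Vertices and W = 2x - 5y:
  (80/9, 92/9) → W = -100/3
  (35, 52) → W = -190
  (58/3, 62/3) → W = -194/3

The optimum lies where 8x - 5y = 20 and 6x - 6y = -8.
Solving simultaneously gives x = 80/9, y = 92/9.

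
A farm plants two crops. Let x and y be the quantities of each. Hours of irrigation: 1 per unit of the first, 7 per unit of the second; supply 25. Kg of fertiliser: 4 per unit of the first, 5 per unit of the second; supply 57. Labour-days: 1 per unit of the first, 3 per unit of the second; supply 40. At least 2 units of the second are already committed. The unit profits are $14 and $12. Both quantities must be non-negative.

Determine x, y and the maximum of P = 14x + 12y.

x = 11, y = 2, maximum P = 178

Vertices and P = 14x + 12y:
  (0, 25/7) → P = 300/7
  (0, 2) → P = 24
  (11, 2) → P = 178

The optimum lies where x + 7y = 25 and y = 2.
Solving simultaneously gives x = 11, y = 2.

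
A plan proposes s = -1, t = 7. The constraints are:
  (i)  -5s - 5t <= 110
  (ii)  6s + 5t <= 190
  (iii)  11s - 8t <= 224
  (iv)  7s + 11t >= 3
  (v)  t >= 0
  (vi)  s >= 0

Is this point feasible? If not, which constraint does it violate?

not feasible — violates (vi)

Constraint (vi): s = -1, which is not ≥ 0. All other constraints are satisfied.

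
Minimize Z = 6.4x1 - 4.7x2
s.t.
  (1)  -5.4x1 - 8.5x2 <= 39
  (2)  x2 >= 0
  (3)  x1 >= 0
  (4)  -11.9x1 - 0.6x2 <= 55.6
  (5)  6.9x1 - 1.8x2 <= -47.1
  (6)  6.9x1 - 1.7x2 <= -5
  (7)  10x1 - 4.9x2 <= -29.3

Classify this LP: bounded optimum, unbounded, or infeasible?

From the feasible point (0, 157/6), moving in the direction (0, 1) keeps every constraint satisfied while Z decreases without bound.

unbounded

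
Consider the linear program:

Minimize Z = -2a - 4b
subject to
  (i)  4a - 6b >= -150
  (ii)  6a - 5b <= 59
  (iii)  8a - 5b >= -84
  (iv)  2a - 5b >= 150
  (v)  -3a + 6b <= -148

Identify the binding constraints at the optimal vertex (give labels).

(ii) and (iv)

Vertices and Z = -2a - 4b:
  (-143/2, -488/5) → Z = 2667/5
  (-91/4, -391/10) → Z = 2019/10
  (-39, -228/5) → Z = 1302/5

The minimum is at (-91/4, -391/10). Substituting into each constraint, equality holds for (ii) and (iv); the remaining constraints have slack.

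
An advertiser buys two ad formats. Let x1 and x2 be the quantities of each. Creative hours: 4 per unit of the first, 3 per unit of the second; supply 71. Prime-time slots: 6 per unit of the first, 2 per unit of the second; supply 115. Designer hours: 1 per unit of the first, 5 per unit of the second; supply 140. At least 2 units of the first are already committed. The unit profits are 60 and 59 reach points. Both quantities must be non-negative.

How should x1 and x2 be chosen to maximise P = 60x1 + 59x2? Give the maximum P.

x1 = 2, x2 = 21, maximum P = 1359

Feasible corners and P = 60x1 + 59x2:
  (71/4, 0) → P = 1065
  (2, 0) → P = 120
  (2, 21) → P = 1359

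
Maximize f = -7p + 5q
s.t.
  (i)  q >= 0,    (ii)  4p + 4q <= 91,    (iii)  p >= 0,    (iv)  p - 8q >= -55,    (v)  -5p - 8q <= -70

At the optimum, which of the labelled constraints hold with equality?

Vertices and f = -7p + 5q:
  (91/4, 0) → f = -637/4
  (14, 0) → f = -98
  (127/9, 311/36) → f = -667/12
  (5/2, 115/16) → f = 295/16

The maximum is at (5/2, 115/16). Substituting into each constraint, equality holds for (iv) and (v); the remaining constraints have slack.

(iv) and (v)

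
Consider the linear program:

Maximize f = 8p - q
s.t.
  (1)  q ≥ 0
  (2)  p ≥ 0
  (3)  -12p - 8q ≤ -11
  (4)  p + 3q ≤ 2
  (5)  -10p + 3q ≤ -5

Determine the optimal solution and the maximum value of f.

Feasible corners and f = 8p - q:
  (11/12, 0) → f = 22/3
  (2, 0) → f = 16
  (73/116, 25/58) → f = 267/58
  (7/11, 5/11) → f = 51/11

At the optimal vertex, q = 0 and p + 3q = 2.
Solving simultaneously gives p = 2, q = 0.

p = 2, q = 0, maximum f = 16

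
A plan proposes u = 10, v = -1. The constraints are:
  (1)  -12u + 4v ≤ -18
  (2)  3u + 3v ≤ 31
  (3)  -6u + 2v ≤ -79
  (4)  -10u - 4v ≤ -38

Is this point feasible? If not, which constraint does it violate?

Constraint (3): -6u + 2v = -62, which is not ≤ -79. All other constraints are satisfied.

not feasible — violates (3)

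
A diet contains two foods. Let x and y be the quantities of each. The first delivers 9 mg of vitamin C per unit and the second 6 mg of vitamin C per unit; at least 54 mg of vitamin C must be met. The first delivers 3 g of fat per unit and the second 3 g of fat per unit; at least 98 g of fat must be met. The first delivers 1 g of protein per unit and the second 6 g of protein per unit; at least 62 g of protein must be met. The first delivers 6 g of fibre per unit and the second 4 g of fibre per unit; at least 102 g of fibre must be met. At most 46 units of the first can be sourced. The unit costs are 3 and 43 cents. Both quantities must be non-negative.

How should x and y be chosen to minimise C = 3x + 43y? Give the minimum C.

Feasible corners and C = 3x + 43y:
  (0, 98/3) → C = 4214/3
  (134/5, 88/15) → C = 998/3
  (46, 8/3) → C = 758/3
The feasible region is unbounded (it extends along (0, 1)), but C strictly increases along every unbounded feasible direction, so there is no improving ray and the minimum is attained at a vertex.

At the optimal vertex, x + 6y = 62 and x = 46.
Solving simultaneously gives x = 46, y = 8/3.

x = 46, y = 8/3, minimum C = 758/3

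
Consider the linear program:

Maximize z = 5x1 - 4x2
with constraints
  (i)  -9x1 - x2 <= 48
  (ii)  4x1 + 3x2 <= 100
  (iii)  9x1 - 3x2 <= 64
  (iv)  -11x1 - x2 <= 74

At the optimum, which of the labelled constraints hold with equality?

Vertices and z = 5x1 - 4x2:
  (-244/23, 1092/23) → z = -5588/23
  (-20/9, -28) → z = 908/9
  (164/13, 644/39) → z = -116/39

The maximum is at (-20/9, -28). Substituting into each constraint, equality holds for (i) and (iii); the remaining constraints have slack.

(i) and (iii)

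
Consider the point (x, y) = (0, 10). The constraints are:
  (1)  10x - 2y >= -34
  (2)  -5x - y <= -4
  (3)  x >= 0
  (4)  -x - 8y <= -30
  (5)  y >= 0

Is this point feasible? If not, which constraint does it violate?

feasible

(1): -20 ≥ -34 ✓
(2): -10 ≤ -4 ✓
(3): 0 ≥ 0 ✓
(4): -80 ≤ -30 ✓
(5): 10 ≥ 0 ✓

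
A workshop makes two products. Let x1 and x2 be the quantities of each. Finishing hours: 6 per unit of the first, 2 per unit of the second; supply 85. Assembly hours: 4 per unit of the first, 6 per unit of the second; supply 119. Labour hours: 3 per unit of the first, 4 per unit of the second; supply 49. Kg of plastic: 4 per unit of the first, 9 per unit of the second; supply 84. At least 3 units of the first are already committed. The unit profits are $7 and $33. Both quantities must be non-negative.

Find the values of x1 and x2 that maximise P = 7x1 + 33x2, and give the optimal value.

x1 = 3, x2 = 8, maximum P = 285

Feasible corners and P = 7x1 + 33x2:
  (85/6, 0) → P = 595/6
  (3, 0) → P = 21
  (121/9, 13/6) → P = 2981/18
  (105/11, 56/11) → P = 2583/11
  (3, 8) → P = 285

The binding constraints are 4x1 + 9x2 = 84 and x1 = 3.
Solving simultaneously gives x1 = 3, x2 = 8.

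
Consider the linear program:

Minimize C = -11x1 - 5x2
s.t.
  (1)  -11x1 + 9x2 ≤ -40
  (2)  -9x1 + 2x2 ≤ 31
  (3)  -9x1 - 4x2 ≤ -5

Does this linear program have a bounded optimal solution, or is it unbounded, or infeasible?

unbounded

From the feasible point (41/25, -61/25), moving in the direction (9, 11) keeps every constraint satisfied while C decreases without bound.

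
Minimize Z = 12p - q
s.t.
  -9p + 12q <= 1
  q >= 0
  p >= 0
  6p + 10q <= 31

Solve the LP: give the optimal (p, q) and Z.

p = 0, q = 1/12, minimum Z = -1/12

The optimum lies where -9p + 12q = 1 and p = 0.
Solving simultaneously gives p = 0, q = 1/12.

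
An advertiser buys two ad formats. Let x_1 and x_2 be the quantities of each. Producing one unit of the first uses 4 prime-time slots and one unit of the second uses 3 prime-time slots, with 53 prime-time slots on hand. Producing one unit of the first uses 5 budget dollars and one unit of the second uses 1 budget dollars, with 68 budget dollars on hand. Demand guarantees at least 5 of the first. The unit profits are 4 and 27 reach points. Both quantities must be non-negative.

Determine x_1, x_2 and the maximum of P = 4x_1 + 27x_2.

Extreme points and P = 4x_1 + 27x_2:
  (53/4, 0) → P = 53
  (5, 0) → P = 20
  (5, 11) → P = 317

x_1 = 5, x_2 = 11, maximum P = 317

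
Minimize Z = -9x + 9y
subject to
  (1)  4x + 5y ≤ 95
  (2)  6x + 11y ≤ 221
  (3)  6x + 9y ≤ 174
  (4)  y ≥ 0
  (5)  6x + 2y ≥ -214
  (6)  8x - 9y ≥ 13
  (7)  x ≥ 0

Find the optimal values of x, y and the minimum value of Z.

The optimum lies where 4x + 5y = 95 and y = 0.
Solving simultaneously gives x = 95/4, y = 0.

x = 95/4, y = 0, minimum Z = -855/4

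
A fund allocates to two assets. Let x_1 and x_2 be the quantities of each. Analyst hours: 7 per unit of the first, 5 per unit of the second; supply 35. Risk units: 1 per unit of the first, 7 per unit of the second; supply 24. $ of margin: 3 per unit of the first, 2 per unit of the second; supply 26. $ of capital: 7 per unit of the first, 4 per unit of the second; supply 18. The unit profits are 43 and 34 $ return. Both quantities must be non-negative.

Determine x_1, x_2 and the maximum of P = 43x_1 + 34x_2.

x_1 = 2/3, x_2 = 10/3, maximum P = 142

Extreme points and P = 43x_1 + 34x_2:
  (0, 0) → P = 0
  (0, 24/7) → P = 816/7
  (18/7, 0) → P = 774/7
  (2/3, 10/3) → P = 142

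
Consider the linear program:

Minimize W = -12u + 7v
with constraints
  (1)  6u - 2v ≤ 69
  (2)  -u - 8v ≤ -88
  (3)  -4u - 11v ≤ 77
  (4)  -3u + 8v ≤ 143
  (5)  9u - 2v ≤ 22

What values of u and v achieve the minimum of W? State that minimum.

u = 176/37, v = 385/37, minimum W = 583/37

Extreme points and W = -12u + 7v:
  (-55/4, 407/32) → W = 8129/32
  (176/37, 385/37) → W = 583/37
  (7, 41/2) → W = 119/2

The optimum lies where -u - 8v = -88 and 9u - 2v = 22.
Solving simultaneously gives u = 176/37, v = 385/37.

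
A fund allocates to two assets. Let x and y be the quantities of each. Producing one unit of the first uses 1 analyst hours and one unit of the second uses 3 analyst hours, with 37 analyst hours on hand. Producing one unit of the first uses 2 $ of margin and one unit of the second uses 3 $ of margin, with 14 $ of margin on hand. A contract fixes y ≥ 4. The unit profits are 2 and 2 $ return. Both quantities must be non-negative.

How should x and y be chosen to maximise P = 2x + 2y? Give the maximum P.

Vertices and P = 2x + 2y:
  (0, 14/3) → P = 28/3
  (0, 4) → P = 8
  (1, 4) → P = 10

x = 1, y = 4, maximum P = 10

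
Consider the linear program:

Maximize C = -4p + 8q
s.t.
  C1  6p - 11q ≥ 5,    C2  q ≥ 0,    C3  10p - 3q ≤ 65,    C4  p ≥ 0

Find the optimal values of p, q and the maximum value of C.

p = 175/23, q = 85/23, maximum C = -20/23

Feasible corners and C = -4p + 8q:
  (5/6, 0) → C = -10/3
  (175/23, 85/23) → C = -20/23
  (13/2, 0) → C = -26

The optimum lies where 6p - 11q = 5 and 10p - 3q = 65.
Solving simultaneously gives p = 175/23, q = 85/23.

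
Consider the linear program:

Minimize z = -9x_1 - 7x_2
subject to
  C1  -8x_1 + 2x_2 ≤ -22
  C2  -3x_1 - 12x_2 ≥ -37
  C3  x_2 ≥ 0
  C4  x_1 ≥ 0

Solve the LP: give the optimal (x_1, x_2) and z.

x_1 = 37/3, x_2 = 0, minimum z = -111

The optimum lies where -3x_1 - 12x_2 = -37 and x_2 = 0.
Solving simultaneously gives x_1 = 37/3, x_2 = 0.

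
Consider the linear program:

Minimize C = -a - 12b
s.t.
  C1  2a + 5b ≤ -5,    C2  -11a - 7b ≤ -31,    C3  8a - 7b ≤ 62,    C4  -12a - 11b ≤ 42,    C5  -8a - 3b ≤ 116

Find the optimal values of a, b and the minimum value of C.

a = 190/41, b = -117/41, minimum C = 1214/41

Extreme points and C = -a - 12b:
  (190/41, -117/41) → C = 1214/41
  (275/54, -82/27) → C = 1693/54
  (93/19, -62/19) → C = 651/19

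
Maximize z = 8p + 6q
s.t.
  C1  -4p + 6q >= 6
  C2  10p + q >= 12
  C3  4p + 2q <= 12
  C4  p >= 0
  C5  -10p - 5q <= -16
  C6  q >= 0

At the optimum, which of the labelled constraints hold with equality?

Extreme points and z = 8p + 6q:
  (33/32, 27/16) → z = 147/8
  (15/8, 9/4) → z = 57/2
  (3/4, 9/2) → z = 33

The maximum is at (3/4, 9/2). Substituting into each constraint, equality holds for C2 and C3; the remaining constraints have slack.

C2 and C3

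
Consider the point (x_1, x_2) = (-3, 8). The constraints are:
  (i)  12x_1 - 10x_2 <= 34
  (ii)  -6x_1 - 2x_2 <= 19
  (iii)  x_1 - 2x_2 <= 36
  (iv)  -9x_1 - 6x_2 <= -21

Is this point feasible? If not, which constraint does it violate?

(i): -116 ≤ 34 ✓
(ii): 2 ≤ 19 ✓
(iii): -19 ≤ 36 ✓
(iv): -21 ≤ -21 ✓

feasible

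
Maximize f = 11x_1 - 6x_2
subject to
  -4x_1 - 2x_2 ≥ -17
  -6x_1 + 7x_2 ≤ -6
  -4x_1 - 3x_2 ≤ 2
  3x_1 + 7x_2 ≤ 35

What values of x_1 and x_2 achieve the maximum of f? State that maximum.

x_1 = 55/4, x_2 = -19, maximum f = 1061/4

Corner points and f = 11x_1 - 6x_2:
  (131/40, 39/20) → f = 973/40
  (55/4, -19) → f = 1061/4
  (2/23, -18/23) → f = 130/23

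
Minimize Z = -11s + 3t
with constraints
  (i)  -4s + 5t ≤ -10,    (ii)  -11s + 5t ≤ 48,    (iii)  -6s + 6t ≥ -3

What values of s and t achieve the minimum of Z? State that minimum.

Vertices and Z = -11s + 3t:
  (-58/7, -302/35) → Z = 2284/35
  (-15/2, -8) → Z = 117/2
  (-101/12, -107/12) → Z = 395/6

The optimum lies where -4s + 5t = -10 and -6s + 6t = -3.
Solving simultaneously gives s = -15/2, t = -8.

s = -15/2, t = -8, minimum Z = 117/2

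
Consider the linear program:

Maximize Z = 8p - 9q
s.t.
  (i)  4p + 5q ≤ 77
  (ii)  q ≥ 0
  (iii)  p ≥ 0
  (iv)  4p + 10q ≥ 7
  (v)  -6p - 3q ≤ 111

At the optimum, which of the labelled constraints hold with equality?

(i) and (ii)

Corner points and Z = 8p - 9q:
  (77/4, 0) → Z = 154
  (0, 77/5) → Z = -693/5
  (7/4, 0) → Z = 14
  (0, 7/10) → Z = -63/10

The maximum is at (77/4, 0). Substituting into each constraint, equality holds for (i) and (ii); the remaining constraints have slack.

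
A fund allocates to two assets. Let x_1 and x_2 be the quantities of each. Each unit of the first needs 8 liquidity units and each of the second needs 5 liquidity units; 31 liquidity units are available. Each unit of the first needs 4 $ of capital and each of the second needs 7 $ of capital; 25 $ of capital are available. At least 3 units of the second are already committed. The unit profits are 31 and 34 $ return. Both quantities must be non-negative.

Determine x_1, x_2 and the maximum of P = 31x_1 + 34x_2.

Corner points and P = 31x_1 + 34x_2:
  (0, 25/7) → P = 850/7
  (0, 3) → P = 102
  (1, 3) → P = 133

At the optimal vertex, 4x_1 + 7x_2 = 25 and x_2 = 3.
Solving simultaneously gives x_1 = 1, x_2 = 3.

x_1 = 1, x_2 = 3, maximum P = 133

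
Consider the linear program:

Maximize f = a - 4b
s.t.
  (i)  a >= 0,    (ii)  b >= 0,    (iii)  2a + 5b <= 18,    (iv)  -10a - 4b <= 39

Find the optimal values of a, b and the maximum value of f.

Corner points and f = a - 4b:
  (0, 0) → f = 0
  (0, 18/5) → f = -72/5
  (9, 0) → f = 9

The binding constraints are b = 0 and 2a + 5b = 18.
Solving simultaneously gives a = 9, b = 0.

a = 9, b = 0, maximum f = 9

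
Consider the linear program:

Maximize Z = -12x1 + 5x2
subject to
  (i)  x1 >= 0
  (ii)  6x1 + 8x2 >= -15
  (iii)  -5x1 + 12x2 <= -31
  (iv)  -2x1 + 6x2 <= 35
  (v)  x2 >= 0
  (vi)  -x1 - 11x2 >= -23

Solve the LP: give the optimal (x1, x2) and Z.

Extreme points and Z = -12x1 + 5x2:
  (31/5, 0) → Z = -372/5
  (617/67, 84/67) → Z = -6984/67
  (23, 0) → Z = -276

The binding constraints are -5x1 + 12x2 = -31 and x2 = 0.
Solving simultaneously gives x1 = 31/5, x2 = 0.

x1 = 31/5, x2 = 0, maximum Z = -372/5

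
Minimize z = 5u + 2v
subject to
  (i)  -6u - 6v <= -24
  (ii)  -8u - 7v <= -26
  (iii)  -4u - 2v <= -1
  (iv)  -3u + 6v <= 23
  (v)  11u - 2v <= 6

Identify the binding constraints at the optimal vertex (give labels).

(i) and (iv)

Vertices and z = 5u + 2v:
  (1/9, 35/9) → z = 25/3
  (14/13, 38/13) → z = 146/13
  (41/30, 271/60) → z = 238/15

The minimum is at (1/9, 35/9). Substituting into each constraint, equality holds for (i) and (iv); the remaining constraints have slack.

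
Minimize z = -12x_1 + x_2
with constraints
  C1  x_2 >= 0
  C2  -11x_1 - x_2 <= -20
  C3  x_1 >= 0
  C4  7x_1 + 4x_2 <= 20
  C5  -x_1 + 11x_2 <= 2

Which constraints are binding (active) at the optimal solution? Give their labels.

Corner points and z = -12x_1 + x_2:
  (20/11, 0) → z = -240/11
  (20/7, 0) → z = -240/7
  (109/61, 21/61) → z = -1287/61
  (212/81, 34/81) → z = -2510/81

The minimum is at (20/7, 0). Substituting into each constraint, equality holds for C1 and C4; the remaining constraints have slack.

C1 and C4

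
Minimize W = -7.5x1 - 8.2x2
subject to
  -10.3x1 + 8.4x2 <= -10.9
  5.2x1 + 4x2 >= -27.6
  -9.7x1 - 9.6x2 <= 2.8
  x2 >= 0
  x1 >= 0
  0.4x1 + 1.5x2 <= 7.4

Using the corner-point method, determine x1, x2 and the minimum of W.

The binding constraints are x2 = 0 and 0.4x1 + 1.5x2 = 7.4.
Solving simultaneously gives x1 = 37/2, x2 = 0.

x1 = 18.5, x2 = 0, minimum W = -138.75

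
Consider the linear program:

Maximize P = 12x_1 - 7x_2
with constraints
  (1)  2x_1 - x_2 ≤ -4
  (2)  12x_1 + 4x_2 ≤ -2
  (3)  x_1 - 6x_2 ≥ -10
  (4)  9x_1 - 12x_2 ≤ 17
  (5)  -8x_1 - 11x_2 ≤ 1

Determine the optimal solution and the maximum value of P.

x_1 = -3/2, x_2 = 1, maximum P = -25

Extreme points and P = 12x_1 - 7x_2:
  (-14/11, 16/11) → P = -280/11
  (-3/2, 1) → P = -25
  (-116/59, 79/59) → P = -1945/59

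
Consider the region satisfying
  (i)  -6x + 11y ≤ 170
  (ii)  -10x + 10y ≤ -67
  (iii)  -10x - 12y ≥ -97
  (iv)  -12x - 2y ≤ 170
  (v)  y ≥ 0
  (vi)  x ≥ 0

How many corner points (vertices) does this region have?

The feasible vertices (each the meet of two boundaries and inside every other half-plane) are:
  (887/110, 15/11)
  (67/10, 0)
  (97/10, 0)

3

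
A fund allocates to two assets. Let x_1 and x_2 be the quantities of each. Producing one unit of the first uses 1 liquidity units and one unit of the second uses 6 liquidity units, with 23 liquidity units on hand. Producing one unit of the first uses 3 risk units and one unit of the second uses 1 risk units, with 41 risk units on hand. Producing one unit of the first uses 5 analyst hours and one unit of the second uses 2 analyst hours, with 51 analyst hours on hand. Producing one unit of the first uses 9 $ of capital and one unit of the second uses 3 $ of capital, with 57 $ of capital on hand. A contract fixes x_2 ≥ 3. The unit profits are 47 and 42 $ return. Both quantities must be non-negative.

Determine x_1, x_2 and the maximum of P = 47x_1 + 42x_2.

Extreme points and P = 47x_1 + 42x_2:
  (0, 23/6) → P = 161
  (0, 3) → P = 126
  (5, 3) → P = 361

x_1 = 5, x_2 = 3, maximum P = 361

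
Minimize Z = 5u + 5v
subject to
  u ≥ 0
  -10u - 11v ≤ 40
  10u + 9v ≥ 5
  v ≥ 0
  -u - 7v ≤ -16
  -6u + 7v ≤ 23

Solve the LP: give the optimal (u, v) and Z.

Vertices and Z = 5u + 5v:
  (0, 16/7) → Z = 80/7
  (0, 23/7) → Z = 115/7
  (16, 0) → Z = 80
The feasible region is unbounded (it extends along (7, 6), (1, 0)), but Z strictly increases along every unbounded feasible direction, so there is no improving ray and the minimum is attained at a vertex.

At the optimal vertex, u = 0 and -u - 7v = -16.
Solving simultaneously gives u = 0, v = 16/7.

u = 0, v = 16/7, minimum Z = 80/7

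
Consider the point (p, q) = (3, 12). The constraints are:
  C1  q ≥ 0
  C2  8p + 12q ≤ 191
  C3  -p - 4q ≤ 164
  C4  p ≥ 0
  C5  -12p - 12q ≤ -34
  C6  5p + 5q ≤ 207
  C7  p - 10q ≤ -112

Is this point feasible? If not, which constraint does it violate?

feasible

C1: 12 ≥ 0 ✓
C2: 168 ≤ 191 ✓
C3: -51 ≤ 164 ✓
C4: 3 ≥ 0 ✓
C5: -180 ≤ -34 ✓
C6: 75 ≤ 207 ✓
C7: -117 ≤ -112 ✓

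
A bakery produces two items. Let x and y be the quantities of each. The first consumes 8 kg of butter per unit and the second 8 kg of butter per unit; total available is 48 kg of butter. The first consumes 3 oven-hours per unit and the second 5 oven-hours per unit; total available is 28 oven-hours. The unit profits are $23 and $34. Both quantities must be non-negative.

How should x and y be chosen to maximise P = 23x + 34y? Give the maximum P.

x = 1, y = 5, maximum P = 193

Extreme points and P = 23x + 34y:
  (0, 0) → P = 0
  (0, 28/5) → P = 952/5
  (6, 0) → P = 138
  (1, 5) → P = 193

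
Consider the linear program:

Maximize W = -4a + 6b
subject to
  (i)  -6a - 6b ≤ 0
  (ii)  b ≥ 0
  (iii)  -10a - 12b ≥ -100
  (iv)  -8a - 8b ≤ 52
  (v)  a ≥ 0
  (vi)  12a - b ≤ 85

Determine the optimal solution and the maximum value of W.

a = 0, b = 25/3, maximum W = 50

Corner points and W = -4a + 6b:
  (0, 0) → W = 0
  (85/12, 0) → W = -85/3
  (0, 25/3) → W = 50
  (80/11, 25/11) → W = -170/11

The optimum lies where -10a - 12b = -100 and a = 0.
Solving simultaneously gives a = 0, b = 25/3.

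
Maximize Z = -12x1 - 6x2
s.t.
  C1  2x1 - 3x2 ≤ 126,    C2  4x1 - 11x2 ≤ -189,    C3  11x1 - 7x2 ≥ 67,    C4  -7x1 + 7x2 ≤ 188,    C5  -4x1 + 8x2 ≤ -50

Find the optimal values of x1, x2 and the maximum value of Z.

Extreme points and Z = -12x1 - 6x2:
  (1953/10, 441/5) → Z = -14364/5
  (429/2, 101) → Z = -3180
  (1031/6, 239/3) → Z = -2540

x1 = 1031/6, x2 = 239/3, maximum Z = -2540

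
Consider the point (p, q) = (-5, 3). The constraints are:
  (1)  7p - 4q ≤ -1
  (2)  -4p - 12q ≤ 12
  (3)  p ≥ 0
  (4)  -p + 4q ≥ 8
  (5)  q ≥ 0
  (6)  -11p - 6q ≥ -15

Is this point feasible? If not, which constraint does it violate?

not feasible — violates (3)

Constraint (3): p = -5, which is not ≥ 0. All other constraints are satisfied.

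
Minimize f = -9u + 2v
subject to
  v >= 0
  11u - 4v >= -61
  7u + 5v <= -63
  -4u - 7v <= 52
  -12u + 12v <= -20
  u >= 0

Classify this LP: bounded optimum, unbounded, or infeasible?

infeasible

The boundaries v = 0 and -12u + 12v = -20 meet at (5/3, 0), but that point violates 7u + 5v ≤ -63. Every candidate vertex is excluded by some other constraint, so the feasible region is empty.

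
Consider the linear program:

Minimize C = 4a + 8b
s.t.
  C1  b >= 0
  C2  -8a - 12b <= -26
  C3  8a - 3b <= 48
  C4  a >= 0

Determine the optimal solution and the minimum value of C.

a = 13/4, b = 0, minimum C = 13

Corner points and C = 4a + 8b:
  (13/4, 0) → C = 13
  (6, 0) → C = 24
  (0, 13/6) → C = 52/3
The feasible region is unbounded (it extends along (0, 1), (3, 8)), but C strictly increases along every unbounded feasible direction, so there is no improving ray and the minimum is attained at a vertex.

The binding constraints are b = 0 and -8a - 12b = -26.
Solving simultaneously gives a = 13/4, b = 0.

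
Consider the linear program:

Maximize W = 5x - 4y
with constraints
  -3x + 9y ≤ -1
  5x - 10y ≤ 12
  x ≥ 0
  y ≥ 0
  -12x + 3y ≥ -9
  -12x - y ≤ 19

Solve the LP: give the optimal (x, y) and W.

Feasible corners and W = 5x - 4y:
  (1/3, 0) → W = 5/3
  (26/33, 5/33) → W = 10/3
  (3/4, 0) → W = 15/4

x = 3/4, y = 0, maximum W = 15/4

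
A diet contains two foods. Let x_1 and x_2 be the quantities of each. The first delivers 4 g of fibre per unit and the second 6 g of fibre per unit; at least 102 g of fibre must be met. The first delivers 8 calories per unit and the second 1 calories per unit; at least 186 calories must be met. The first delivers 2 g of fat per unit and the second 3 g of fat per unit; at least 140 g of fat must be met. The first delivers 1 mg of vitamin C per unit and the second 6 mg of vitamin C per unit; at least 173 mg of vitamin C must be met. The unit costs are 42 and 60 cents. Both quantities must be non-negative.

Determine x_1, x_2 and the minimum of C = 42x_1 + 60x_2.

x_1 = 19, x_2 = 34, minimum C = 2838

Feasible corners and C = 42x_1 + 60x_2:
  (0, 186) → C = 11160
  (173, 0) → C = 7266
  (19, 34) → C = 2838
  (107/3, 206/9) → C = 8614/3
The feasible region is unbounded (it extends along (0, 1), (1, 0)), but C strictly increases along every unbounded feasible direction, so there is no improving ray and the minimum is attained at a vertex.

The binding constraints are 8x_1 + x_2 = 186 and 2x_1 + 3x_2 = 140.
Solving simultaneously gives x_1 = 19, x_2 = 34.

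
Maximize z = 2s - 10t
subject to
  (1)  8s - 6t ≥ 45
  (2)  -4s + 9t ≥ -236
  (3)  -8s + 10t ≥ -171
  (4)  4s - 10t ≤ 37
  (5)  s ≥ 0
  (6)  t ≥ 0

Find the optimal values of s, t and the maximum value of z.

Extreme points and z = 2s - 10t:
  (45/8, 0) → z = 45/4
  (67/2, 97/10) → z = -30
  (37/4, 0) → z = 37/2
The feasible region is unbounded (it extends along (5, 4), (3, 4)), but z strictly decreases along every unbounded feasible direction, so there is no improving ray and the maximum is attained at a vertex.

The optimum lies where 4s - 10t = 37 and t = 0.
Solving simultaneously gives s = 37/4, t = 0.

s = 37/4, t = 0, maximum z = 37/2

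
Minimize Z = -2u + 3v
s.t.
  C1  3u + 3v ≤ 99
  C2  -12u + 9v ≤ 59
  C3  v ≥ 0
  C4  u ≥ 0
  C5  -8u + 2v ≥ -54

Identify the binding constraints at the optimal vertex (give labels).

Feasible corners and Z = -2u + 3v:
  (34/3, 65/3) → Z = 127/3
  (12, 21) → Z = 39
  (0, 59/9) → Z = 59/3
  (0, 0) → Z = 0
  (27/4, 0) → Z = -27/2

The minimum is at (27/4, 0). Substituting into each constraint, equality holds for C3 and C5; the remaining constraints have slack.

C3 and C5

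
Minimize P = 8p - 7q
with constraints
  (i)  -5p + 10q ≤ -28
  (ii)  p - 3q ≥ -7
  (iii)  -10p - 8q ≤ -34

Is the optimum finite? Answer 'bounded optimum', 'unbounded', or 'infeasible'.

bounded optimum

Feasible corners and P = 8p - 7q:
  (154/5, 63/5) → P = 791/5
  (141/35, -11/14) → P = 2641/70
The feasible region has finitely many vertices and no improving ray; the minimum is 2641/70 at (141/35, -11/14).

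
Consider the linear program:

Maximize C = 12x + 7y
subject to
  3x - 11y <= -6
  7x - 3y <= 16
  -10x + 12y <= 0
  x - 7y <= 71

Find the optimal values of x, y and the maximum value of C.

Vertices and C = 12x + 7y:
  (97/34, 45/34) → C = 87/2
  (36/37, 30/37) → C = 642/37
  (32/9, 80/27) → C = 1712/27

The optimum lies where 7x - 3y = 16 and -10x + 12y = 0.
Solving simultaneously gives x = 32/9, y = 80/27.

x = 32/9, y = 80/27, maximum C = 1712/27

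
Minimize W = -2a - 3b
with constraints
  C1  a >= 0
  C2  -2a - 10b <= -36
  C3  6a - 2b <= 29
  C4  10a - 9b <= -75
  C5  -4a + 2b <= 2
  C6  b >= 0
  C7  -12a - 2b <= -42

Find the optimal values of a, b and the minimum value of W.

Corner points and W = -2a - 3b:
  (411/34, 370/17) → W = -1521/17
  (31/2, 32) → W = -127
  (33/4, 35/2) → W = -69

At the optimal vertex, 6a - 2b = 29 and -4a + 2b = 2.
Solving simultaneously gives a = 31/2, b = 32.

a = 31/2, b = 32, minimum W = -127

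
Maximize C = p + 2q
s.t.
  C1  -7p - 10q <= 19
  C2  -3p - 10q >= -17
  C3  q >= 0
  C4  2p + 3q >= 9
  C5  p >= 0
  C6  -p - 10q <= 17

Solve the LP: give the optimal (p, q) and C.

Extreme points and C = p + 2q:
  (17/3, 0) → C = 17/3
  (39/11, 7/11) → C = 53/11
  (9/2, 0) → C = 9/2

At the optimal vertex, -3p - 10q = -17 and q = 0.
Solving simultaneously gives p = 17/3, q = 0.

p = 17/3, q = 0, maximum C = 17/3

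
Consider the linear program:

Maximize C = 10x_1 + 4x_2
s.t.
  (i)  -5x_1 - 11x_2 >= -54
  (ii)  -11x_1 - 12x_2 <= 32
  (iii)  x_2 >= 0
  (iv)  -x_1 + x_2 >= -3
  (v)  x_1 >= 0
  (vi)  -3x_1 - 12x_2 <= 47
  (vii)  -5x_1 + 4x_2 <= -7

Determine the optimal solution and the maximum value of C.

x_1 = 87/16, x_2 = 39/16, maximum C = 513/8

Corner points and C = 10x_1 + 4x_2:
  (87/16, 39/16) → C = 513/8
  (293/75, 47/15) → C = 258/5
  (3, 0) → C = 30
  (7/5, 0) → C = 14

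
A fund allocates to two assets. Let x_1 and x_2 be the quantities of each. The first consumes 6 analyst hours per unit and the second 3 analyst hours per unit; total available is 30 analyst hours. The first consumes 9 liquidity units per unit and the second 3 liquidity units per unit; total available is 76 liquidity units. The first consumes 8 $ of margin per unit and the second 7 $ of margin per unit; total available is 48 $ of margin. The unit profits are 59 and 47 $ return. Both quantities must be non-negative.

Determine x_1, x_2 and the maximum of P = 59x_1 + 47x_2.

x_1 = 11/3, x_2 = 8/3, maximum P = 1025/3

Vertices and P = 59x_1 + 47x_2:
  (0, 0) → P = 0
  (0, 48/7) → P = 2256/7
  (5, 0) → P = 295
  (11/3, 8/3) → P = 1025/3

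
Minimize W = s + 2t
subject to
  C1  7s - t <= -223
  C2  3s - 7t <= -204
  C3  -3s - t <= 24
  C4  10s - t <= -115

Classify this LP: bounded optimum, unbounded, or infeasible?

Feasible corners and W = s + 2t:
  (-247/10, 501/10) → W = 151/2
  (36, 475) → W = 986
The feasible region has finitely many vertices and no improving ray; the minimum is 151/2 at (-247/10, 501/10).

bounded optimum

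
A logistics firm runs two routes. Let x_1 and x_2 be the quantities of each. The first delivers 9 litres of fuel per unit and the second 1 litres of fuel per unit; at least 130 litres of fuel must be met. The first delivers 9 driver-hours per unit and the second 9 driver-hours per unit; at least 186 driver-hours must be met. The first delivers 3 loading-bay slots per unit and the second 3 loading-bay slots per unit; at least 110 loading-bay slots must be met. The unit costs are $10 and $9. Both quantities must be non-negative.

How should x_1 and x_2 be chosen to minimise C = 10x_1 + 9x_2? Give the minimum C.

Vertices and C = 10x_1 + 9x_2:
  (0, 130) → C = 1170
  (110/3, 0) → C = 1100/3
  (35/3, 25) → C = 1025/3
The feasible region is unbounded (it extends along (0, 1), (1, 0)), but C strictly increases along every unbounded feasible direction, so there is no improving ray and the minimum is attained at a vertex.

x_1 = 35/3, x_2 = 25, minimum C = 1025/3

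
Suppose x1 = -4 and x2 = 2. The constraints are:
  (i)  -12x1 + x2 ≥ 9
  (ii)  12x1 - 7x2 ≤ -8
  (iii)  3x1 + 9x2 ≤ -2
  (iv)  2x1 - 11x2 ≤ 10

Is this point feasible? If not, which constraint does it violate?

not feasible — violates (iii)

Constraint (iii): 3x1 + 9x2 = 6, which is not ≤ -2. All other constraints are satisfied.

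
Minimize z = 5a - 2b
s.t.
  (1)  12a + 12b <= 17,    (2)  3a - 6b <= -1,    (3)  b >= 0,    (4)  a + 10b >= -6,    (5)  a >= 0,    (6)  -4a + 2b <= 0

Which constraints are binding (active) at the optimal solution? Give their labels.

(2) and (6)

Vertices and z = 5a - 2b:
  (5/6, 7/12) → z = 3
  (17/36, 17/18) → z = 17/36
  (1/9, 2/9) → z = 1/9

The minimum is at (1/9, 2/9). Substituting into each constraint, equality holds for (2) and (6); the remaining constraints have slack.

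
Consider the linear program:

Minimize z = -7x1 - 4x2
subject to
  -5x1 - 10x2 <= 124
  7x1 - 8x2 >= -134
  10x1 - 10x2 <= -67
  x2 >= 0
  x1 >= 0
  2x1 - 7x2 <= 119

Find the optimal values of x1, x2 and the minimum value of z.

x1 = 402/5, x2 = 871/10, minimum z = -4556/5

Vertices and z = -7x1 - 4x2:
  (402/5, 871/10) → z = -4556/5
  (0, 67/4) → z = -67
  (0, 67/10) → z = -134/5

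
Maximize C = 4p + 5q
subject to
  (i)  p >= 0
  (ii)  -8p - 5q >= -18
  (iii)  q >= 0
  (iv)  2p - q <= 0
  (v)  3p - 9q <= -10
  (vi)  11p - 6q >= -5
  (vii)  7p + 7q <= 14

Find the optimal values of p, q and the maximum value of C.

Feasible corners and C = 4p + 5q:
  (2/3, 4/3) → C = 28/3
  (5/27, 95/81) → C = 535/81
  (7/17, 27/17) → C = 163/17

The optimum lies where 11p - 6q = -5 and 7p + 7q = 14.
Solving simultaneously gives p = 7/17, q = 27/17.

p = 7/17, q = 27/17, maximum C = 163/17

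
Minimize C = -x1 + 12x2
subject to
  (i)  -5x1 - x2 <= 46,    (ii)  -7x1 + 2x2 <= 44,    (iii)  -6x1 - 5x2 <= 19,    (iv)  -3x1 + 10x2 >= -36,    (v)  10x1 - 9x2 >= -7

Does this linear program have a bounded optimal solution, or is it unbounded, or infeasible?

bounded optimum

Corner points and C = -x1 + 12x2:
  (-2/15, -91/25) → C = -3266/75
  (-103/52, -37/26) → C = -785/52
The feasible region has finitely many vertices and no improving ray; the minimum is -3266/75 at (-2/15, -91/25).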